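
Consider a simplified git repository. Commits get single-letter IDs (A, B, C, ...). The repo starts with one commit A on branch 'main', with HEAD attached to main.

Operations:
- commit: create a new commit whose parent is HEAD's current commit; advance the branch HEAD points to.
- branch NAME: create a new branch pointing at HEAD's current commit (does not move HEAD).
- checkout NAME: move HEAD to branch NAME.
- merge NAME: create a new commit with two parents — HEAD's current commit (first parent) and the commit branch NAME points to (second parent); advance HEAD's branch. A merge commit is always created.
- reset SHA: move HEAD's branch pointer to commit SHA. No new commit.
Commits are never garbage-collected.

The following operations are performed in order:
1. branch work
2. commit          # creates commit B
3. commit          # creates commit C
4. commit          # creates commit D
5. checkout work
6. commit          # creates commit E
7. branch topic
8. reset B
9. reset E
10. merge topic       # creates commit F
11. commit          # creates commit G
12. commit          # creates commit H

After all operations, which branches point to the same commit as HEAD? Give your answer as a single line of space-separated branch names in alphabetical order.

After op 1 (branch): HEAD=main@A [main=A work=A]
After op 2 (commit): HEAD=main@B [main=B work=A]
After op 3 (commit): HEAD=main@C [main=C work=A]
After op 4 (commit): HEAD=main@D [main=D work=A]
After op 5 (checkout): HEAD=work@A [main=D work=A]
After op 6 (commit): HEAD=work@E [main=D work=E]
After op 7 (branch): HEAD=work@E [main=D topic=E work=E]
After op 8 (reset): HEAD=work@B [main=D topic=E work=B]
After op 9 (reset): HEAD=work@E [main=D topic=E work=E]
After op 10 (merge): HEAD=work@F [main=D topic=E work=F]
After op 11 (commit): HEAD=work@G [main=D topic=E work=G]
After op 12 (commit): HEAD=work@H [main=D topic=E work=H]

Answer: work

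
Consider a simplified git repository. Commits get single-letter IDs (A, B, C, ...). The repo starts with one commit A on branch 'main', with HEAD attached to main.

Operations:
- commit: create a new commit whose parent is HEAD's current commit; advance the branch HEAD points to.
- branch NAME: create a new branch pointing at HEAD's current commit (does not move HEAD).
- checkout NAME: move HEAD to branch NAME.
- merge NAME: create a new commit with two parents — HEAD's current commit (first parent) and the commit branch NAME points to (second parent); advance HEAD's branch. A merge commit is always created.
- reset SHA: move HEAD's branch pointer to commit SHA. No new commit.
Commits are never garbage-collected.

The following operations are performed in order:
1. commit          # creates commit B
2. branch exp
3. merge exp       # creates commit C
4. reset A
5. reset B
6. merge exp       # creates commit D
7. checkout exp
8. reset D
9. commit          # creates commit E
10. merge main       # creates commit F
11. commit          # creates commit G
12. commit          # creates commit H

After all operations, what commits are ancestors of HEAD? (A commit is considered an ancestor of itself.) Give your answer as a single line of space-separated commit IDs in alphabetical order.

After op 1 (commit): HEAD=main@B [main=B]
After op 2 (branch): HEAD=main@B [exp=B main=B]
After op 3 (merge): HEAD=main@C [exp=B main=C]
After op 4 (reset): HEAD=main@A [exp=B main=A]
After op 5 (reset): HEAD=main@B [exp=B main=B]
After op 6 (merge): HEAD=main@D [exp=B main=D]
After op 7 (checkout): HEAD=exp@B [exp=B main=D]
After op 8 (reset): HEAD=exp@D [exp=D main=D]
After op 9 (commit): HEAD=exp@E [exp=E main=D]
After op 10 (merge): HEAD=exp@F [exp=F main=D]
After op 11 (commit): HEAD=exp@G [exp=G main=D]
After op 12 (commit): HEAD=exp@H [exp=H main=D]

Answer: A B D E F G H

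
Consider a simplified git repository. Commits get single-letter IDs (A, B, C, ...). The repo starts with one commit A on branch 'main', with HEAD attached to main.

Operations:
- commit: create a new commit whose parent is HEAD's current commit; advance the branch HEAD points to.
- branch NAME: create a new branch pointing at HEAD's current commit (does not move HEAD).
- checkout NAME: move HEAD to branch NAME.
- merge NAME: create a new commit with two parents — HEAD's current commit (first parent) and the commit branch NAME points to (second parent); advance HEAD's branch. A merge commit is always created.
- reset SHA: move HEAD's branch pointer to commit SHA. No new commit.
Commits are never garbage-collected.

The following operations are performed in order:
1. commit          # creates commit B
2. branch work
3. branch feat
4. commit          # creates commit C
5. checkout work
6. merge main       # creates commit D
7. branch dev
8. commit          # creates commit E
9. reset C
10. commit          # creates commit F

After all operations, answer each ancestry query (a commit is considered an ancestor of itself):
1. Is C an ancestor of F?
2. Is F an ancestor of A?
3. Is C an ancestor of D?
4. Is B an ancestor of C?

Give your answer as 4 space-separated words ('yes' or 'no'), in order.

Answer: yes no yes yes

Derivation:
After op 1 (commit): HEAD=main@B [main=B]
After op 2 (branch): HEAD=main@B [main=B work=B]
After op 3 (branch): HEAD=main@B [feat=B main=B work=B]
After op 4 (commit): HEAD=main@C [feat=B main=C work=B]
After op 5 (checkout): HEAD=work@B [feat=B main=C work=B]
After op 6 (merge): HEAD=work@D [feat=B main=C work=D]
After op 7 (branch): HEAD=work@D [dev=D feat=B main=C work=D]
After op 8 (commit): HEAD=work@E [dev=D feat=B main=C work=E]
After op 9 (reset): HEAD=work@C [dev=D feat=B main=C work=C]
After op 10 (commit): HEAD=work@F [dev=D feat=B main=C work=F]
ancestors(F) = {A,B,C,F}; C in? yes
ancestors(A) = {A}; F in? no
ancestors(D) = {A,B,C,D}; C in? yes
ancestors(C) = {A,B,C}; B in? yes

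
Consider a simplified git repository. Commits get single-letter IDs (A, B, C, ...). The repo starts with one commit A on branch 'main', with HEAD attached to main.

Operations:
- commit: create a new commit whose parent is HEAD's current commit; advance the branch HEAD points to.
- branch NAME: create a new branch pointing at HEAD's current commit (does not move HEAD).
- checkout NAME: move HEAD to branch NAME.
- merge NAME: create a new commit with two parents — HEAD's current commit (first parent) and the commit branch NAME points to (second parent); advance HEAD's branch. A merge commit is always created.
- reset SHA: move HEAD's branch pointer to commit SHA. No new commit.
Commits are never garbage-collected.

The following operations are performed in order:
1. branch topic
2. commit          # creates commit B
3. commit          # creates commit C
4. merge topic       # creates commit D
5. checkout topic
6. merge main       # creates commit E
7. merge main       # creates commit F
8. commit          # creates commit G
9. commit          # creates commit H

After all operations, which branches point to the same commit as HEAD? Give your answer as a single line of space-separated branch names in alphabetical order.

After op 1 (branch): HEAD=main@A [main=A topic=A]
After op 2 (commit): HEAD=main@B [main=B topic=A]
After op 3 (commit): HEAD=main@C [main=C topic=A]
After op 4 (merge): HEAD=main@D [main=D topic=A]
After op 5 (checkout): HEAD=topic@A [main=D topic=A]
After op 6 (merge): HEAD=topic@E [main=D topic=E]
After op 7 (merge): HEAD=topic@F [main=D topic=F]
After op 8 (commit): HEAD=topic@G [main=D topic=G]
After op 9 (commit): HEAD=topic@H [main=D topic=H]

Answer: topic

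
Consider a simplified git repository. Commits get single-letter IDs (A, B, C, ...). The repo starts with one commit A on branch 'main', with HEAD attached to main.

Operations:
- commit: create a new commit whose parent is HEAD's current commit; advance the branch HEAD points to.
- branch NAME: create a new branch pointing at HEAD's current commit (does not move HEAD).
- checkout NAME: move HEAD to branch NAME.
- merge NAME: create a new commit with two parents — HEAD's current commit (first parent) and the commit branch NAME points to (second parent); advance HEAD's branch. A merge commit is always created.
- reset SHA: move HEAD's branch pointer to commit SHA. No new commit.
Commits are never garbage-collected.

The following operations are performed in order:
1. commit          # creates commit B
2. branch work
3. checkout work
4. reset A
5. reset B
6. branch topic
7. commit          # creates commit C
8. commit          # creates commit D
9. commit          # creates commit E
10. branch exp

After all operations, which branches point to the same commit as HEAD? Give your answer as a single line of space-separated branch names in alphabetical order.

Answer: exp work

Derivation:
After op 1 (commit): HEAD=main@B [main=B]
After op 2 (branch): HEAD=main@B [main=B work=B]
After op 3 (checkout): HEAD=work@B [main=B work=B]
After op 4 (reset): HEAD=work@A [main=B work=A]
After op 5 (reset): HEAD=work@B [main=B work=B]
After op 6 (branch): HEAD=work@B [main=B topic=B work=B]
After op 7 (commit): HEAD=work@C [main=B topic=B work=C]
After op 8 (commit): HEAD=work@D [main=B topic=B work=D]
After op 9 (commit): HEAD=work@E [main=B topic=B work=E]
After op 10 (branch): HEAD=work@E [exp=E main=B topic=B work=E]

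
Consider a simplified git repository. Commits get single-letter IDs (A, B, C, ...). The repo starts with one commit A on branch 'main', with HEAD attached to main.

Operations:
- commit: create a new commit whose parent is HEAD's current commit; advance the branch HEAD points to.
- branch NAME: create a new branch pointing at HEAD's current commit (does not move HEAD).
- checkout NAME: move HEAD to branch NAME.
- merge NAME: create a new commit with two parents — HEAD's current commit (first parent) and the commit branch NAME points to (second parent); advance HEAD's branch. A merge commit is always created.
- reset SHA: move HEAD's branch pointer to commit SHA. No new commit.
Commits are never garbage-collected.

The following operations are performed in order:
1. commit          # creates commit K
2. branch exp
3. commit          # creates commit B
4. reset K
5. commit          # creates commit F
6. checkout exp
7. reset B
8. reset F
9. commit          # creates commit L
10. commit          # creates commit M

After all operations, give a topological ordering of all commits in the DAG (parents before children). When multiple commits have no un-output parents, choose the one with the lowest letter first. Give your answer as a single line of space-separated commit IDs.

Answer: A K B F L M

Derivation:
After op 1 (commit): HEAD=main@K [main=K]
After op 2 (branch): HEAD=main@K [exp=K main=K]
After op 3 (commit): HEAD=main@B [exp=K main=B]
After op 4 (reset): HEAD=main@K [exp=K main=K]
After op 5 (commit): HEAD=main@F [exp=K main=F]
After op 6 (checkout): HEAD=exp@K [exp=K main=F]
After op 7 (reset): HEAD=exp@B [exp=B main=F]
After op 8 (reset): HEAD=exp@F [exp=F main=F]
After op 9 (commit): HEAD=exp@L [exp=L main=F]
After op 10 (commit): HEAD=exp@M [exp=M main=F]
commit A: parents=[]
commit B: parents=['K']
commit F: parents=['K']
commit K: parents=['A']
commit L: parents=['F']
commit M: parents=['L']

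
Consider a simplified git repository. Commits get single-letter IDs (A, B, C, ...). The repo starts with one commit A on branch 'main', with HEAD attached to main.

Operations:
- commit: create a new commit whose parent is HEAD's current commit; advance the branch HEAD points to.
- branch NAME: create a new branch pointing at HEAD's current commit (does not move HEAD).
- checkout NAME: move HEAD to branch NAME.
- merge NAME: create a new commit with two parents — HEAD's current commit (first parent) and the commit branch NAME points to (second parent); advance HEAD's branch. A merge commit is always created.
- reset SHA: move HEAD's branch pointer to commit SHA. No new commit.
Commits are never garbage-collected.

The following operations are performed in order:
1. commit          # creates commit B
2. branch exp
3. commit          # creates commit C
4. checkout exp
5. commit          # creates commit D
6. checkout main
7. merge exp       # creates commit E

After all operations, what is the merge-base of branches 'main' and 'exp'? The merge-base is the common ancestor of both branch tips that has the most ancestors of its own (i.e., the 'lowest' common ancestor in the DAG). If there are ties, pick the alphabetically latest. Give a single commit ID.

After op 1 (commit): HEAD=main@B [main=B]
After op 2 (branch): HEAD=main@B [exp=B main=B]
After op 3 (commit): HEAD=main@C [exp=B main=C]
After op 4 (checkout): HEAD=exp@B [exp=B main=C]
After op 5 (commit): HEAD=exp@D [exp=D main=C]
After op 6 (checkout): HEAD=main@C [exp=D main=C]
After op 7 (merge): HEAD=main@E [exp=D main=E]
ancestors(main=E): ['A', 'B', 'C', 'D', 'E']
ancestors(exp=D): ['A', 'B', 'D']
common: ['A', 'B', 'D']

Answer: D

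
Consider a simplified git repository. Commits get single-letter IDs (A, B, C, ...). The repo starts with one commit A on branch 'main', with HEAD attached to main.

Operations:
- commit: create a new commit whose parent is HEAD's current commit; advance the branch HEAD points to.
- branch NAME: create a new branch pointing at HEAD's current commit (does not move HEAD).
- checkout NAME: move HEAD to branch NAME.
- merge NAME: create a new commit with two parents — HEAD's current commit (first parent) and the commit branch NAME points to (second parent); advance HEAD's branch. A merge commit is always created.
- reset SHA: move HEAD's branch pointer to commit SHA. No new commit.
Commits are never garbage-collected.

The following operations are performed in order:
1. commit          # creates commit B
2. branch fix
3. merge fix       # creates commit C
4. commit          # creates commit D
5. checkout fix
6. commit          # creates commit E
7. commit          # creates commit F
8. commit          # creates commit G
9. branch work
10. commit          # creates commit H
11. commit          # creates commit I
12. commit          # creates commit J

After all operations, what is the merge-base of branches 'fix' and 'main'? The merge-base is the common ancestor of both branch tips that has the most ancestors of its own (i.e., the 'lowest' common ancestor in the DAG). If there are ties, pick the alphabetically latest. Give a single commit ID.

After op 1 (commit): HEAD=main@B [main=B]
After op 2 (branch): HEAD=main@B [fix=B main=B]
After op 3 (merge): HEAD=main@C [fix=B main=C]
After op 4 (commit): HEAD=main@D [fix=B main=D]
After op 5 (checkout): HEAD=fix@B [fix=B main=D]
After op 6 (commit): HEAD=fix@E [fix=E main=D]
After op 7 (commit): HEAD=fix@F [fix=F main=D]
After op 8 (commit): HEAD=fix@G [fix=G main=D]
After op 9 (branch): HEAD=fix@G [fix=G main=D work=G]
After op 10 (commit): HEAD=fix@H [fix=H main=D work=G]
After op 11 (commit): HEAD=fix@I [fix=I main=D work=G]
After op 12 (commit): HEAD=fix@J [fix=J main=D work=G]
ancestors(fix=J): ['A', 'B', 'E', 'F', 'G', 'H', 'I', 'J']
ancestors(main=D): ['A', 'B', 'C', 'D']
common: ['A', 'B']

Answer: B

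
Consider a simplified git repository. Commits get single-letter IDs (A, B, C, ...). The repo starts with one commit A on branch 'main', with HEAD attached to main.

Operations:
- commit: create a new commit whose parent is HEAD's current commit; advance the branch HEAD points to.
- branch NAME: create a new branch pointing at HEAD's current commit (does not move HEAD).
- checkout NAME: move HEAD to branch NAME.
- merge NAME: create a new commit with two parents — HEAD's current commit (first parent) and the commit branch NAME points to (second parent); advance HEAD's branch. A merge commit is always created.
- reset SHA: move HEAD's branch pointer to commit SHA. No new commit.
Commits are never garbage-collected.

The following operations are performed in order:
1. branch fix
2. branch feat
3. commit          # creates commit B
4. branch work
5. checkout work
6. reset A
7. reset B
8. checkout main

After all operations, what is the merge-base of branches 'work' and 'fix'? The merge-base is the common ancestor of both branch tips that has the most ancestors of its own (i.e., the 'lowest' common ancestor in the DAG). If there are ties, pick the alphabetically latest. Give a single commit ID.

After op 1 (branch): HEAD=main@A [fix=A main=A]
After op 2 (branch): HEAD=main@A [feat=A fix=A main=A]
After op 3 (commit): HEAD=main@B [feat=A fix=A main=B]
After op 4 (branch): HEAD=main@B [feat=A fix=A main=B work=B]
After op 5 (checkout): HEAD=work@B [feat=A fix=A main=B work=B]
After op 6 (reset): HEAD=work@A [feat=A fix=A main=B work=A]
After op 7 (reset): HEAD=work@B [feat=A fix=A main=B work=B]
After op 8 (checkout): HEAD=main@B [feat=A fix=A main=B work=B]
ancestors(work=B): ['A', 'B']
ancestors(fix=A): ['A']
common: ['A']

Answer: A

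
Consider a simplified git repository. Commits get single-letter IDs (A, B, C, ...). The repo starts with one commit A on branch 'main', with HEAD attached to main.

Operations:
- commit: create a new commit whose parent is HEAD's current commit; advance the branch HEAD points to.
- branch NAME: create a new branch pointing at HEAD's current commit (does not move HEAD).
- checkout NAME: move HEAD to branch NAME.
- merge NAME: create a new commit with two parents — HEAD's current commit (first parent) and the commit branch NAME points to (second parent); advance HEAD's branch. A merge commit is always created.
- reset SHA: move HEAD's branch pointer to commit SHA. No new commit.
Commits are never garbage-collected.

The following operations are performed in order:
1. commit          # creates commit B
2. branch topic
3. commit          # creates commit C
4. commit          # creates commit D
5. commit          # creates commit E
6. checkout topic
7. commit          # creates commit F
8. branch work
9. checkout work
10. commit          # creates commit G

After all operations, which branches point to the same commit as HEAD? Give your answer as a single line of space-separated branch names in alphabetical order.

After op 1 (commit): HEAD=main@B [main=B]
After op 2 (branch): HEAD=main@B [main=B topic=B]
After op 3 (commit): HEAD=main@C [main=C topic=B]
After op 4 (commit): HEAD=main@D [main=D topic=B]
After op 5 (commit): HEAD=main@E [main=E topic=B]
After op 6 (checkout): HEAD=topic@B [main=E topic=B]
After op 7 (commit): HEAD=topic@F [main=E topic=F]
After op 8 (branch): HEAD=topic@F [main=E topic=F work=F]
After op 9 (checkout): HEAD=work@F [main=E topic=F work=F]
After op 10 (commit): HEAD=work@G [main=E topic=F work=G]

Answer: work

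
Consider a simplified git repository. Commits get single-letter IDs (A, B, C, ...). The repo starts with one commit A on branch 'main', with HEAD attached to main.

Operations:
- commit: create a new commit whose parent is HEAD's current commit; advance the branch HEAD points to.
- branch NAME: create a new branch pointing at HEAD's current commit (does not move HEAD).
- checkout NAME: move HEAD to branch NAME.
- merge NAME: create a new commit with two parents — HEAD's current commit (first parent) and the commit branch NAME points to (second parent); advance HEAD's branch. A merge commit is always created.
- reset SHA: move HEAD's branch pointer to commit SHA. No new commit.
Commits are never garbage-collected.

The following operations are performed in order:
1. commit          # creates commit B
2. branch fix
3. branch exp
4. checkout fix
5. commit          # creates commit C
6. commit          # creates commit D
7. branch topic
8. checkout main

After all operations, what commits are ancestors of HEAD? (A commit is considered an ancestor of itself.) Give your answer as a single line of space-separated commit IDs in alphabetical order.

Answer: A B

Derivation:
After op 1 (commit): HEAD=main@B [main=B]
After op 2 (branch): HEAD=main@B [fix=B main=B]
After op 3 (branch): HEAD=main@B [exp=B fix=B main=B]
After op 4 (checkout): HEAD=fix@B [exp=B fix=B main=B]
After op 5 (commit): HEAD=fix@C [exp=B fix=C main=B]
After op 6 (commit): HEAD=fix@D [exp=B fix=D main=B]
After op 7 (branch): HEAD=fix@D [exp=B fix=D main=B topic=D]
After op 8 (checkout): HEAD=main@B [exp=B fix=D main=B topic=D]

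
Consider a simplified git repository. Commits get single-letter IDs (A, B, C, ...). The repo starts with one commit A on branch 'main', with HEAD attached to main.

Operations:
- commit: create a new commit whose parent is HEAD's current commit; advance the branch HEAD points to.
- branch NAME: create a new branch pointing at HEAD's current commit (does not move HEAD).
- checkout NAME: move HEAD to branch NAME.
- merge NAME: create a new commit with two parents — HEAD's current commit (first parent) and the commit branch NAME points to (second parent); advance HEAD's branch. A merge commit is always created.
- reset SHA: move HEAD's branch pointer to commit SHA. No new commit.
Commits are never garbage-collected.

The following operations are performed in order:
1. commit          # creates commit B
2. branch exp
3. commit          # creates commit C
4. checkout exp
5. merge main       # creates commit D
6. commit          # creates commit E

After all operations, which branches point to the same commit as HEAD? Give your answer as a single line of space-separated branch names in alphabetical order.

Answer: exp

Derivation:
After op 1 (commit): HEAD=main@B [main=B]
After op 2 (branch): HEAD=main@B [exp=B main=B]
After op 3 (commit): HEAD=main@C [exp=B main=C]
After op 4 (checkout): HEAD=exp@B [exp=B main=C]
After op 5 (merge): HEAD=exp@D [exp=D main=C]
After op 6 (commit): HEAD=exp@E [exp=E main=C]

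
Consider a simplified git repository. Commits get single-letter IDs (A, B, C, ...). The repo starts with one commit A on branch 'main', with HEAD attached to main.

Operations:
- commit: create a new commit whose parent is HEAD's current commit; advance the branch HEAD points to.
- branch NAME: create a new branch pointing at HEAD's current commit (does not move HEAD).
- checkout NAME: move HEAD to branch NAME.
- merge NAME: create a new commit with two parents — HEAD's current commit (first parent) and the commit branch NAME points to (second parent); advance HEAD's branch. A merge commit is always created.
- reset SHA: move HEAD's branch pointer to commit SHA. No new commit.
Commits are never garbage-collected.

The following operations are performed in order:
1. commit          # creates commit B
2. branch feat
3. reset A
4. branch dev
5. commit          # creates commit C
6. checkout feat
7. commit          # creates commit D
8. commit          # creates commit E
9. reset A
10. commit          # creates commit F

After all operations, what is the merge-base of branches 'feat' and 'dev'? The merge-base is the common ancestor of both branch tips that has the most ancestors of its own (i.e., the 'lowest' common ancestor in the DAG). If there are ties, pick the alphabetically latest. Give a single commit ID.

After op 1 (commit): HEAD=main@B [main=B]
After op 2 (branch): HEAD=main@B [feat=B main=B]
After op 3 (reset): HEAD=main@A [feat=B main=A]
After op 4 (branch): HEAD=main@A [dev=A feat=B main=A]
After op 5 (commit): HEAD=main@C [dev=A feat=B main=C]
After op 6 (checkout): HEAD=feat@B [dev=A feat=B main=C]
After op 7 (commit): HEAD=feat@D [dev=A feat=D main=C]
After op 8 (commit): HEAD=feat@E [dev=A feat=E main=C]
After op 9 (reset): HEAD=feat@A [dev=A feat=A main=C]
After op 10 (commit): HEAD=feat@F [dev=A feat=F main=C]
ancestors(feat=F): ['A', 'F']
ancestors(dev=A): ['A']
common: ['A']

Answer: A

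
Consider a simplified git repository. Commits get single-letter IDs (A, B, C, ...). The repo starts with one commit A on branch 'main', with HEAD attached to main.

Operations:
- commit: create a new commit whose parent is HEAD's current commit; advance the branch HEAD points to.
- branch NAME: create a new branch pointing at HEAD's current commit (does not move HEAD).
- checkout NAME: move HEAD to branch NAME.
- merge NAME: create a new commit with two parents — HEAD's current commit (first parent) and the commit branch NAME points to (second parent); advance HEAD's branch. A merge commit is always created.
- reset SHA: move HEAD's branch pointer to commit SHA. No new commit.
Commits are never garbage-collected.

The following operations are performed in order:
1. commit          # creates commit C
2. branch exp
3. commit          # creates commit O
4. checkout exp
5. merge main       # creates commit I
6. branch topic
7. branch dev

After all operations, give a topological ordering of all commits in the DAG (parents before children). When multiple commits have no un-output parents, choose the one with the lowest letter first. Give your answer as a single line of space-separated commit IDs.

After op 1 (commit): HEAD=main@C [main=C]
After op 2 (branch): HEAD=main@C [exp=C main=C]
After op 3 (commit): HEAD=main@O [exp=C main=O]
After op 4 (checkout): HEAD=exp@C [exp=C main=O]
After op 5 (merge): HEAD=exp@I [exp=I main=O]
After op 6 (branch): HEAD=exp@I [exp=I main=O topic=I]
After op 7 (branch): HEAD=exp@I [dev=I exp=I main=O topic=I]
commit A: parents=[]
commit C: parents=['A']
commit I: parents=['C', 'O']
commit O: parents=['C']

Answer: A C O I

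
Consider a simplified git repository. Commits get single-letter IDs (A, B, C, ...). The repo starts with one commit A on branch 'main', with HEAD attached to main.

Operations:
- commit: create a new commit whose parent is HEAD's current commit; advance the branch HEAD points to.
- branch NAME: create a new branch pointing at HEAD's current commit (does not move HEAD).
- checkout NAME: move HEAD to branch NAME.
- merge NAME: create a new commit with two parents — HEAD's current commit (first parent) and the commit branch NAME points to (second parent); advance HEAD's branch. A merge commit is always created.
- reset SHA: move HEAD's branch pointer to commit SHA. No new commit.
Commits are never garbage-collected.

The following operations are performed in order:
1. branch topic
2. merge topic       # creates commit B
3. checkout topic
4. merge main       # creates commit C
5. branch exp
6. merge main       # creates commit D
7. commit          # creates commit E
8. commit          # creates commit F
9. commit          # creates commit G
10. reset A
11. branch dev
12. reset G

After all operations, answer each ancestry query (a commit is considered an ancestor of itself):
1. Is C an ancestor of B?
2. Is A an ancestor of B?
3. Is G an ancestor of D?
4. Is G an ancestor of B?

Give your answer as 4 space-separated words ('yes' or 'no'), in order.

Answer: no yes no no

Derivation:
After op 1 (branch): HEAD=main@A [main=A topic=A]
After op 2 (merge): HEAD=main@B [main=B topic=A]
After op 3 (checkout): HEAD=topic@A [main=B topic=A]
After op 4 (merge): HEAD=topic@C [main=B topic=C]
After op 5 (branch): HEAD=topic@C [exp=C main=B topic=C]
After op 6 (merge): HEAD=topic@D [exp=C main=B topic=D]
After op 7 (commit): HEAD=topic@E [exp=C main=B topic=E]
After op 8 (commit): HEAD=topic@F [exp=C main=B topic=F]
After op 9 (commit): HEAD=topic@G [exp=C main=B topic=G]
After op 10 (reset): HEAD=topic@A [exp=C main=B topic=A]
After op 11 (branch): HEAD=topic@A [dev=A exp=C main=B topic=A]
After op 12 (reset): HEAD=topic@G [dev=A exp=C main=B topic=G]
ancestors(B) = {A,B}; C in? no
ancestors(B) = {A,B}; A in? yes
ancestors(D) = {A,B,C,D}; G in? no
ancestors(B) = {A,B}; G in? no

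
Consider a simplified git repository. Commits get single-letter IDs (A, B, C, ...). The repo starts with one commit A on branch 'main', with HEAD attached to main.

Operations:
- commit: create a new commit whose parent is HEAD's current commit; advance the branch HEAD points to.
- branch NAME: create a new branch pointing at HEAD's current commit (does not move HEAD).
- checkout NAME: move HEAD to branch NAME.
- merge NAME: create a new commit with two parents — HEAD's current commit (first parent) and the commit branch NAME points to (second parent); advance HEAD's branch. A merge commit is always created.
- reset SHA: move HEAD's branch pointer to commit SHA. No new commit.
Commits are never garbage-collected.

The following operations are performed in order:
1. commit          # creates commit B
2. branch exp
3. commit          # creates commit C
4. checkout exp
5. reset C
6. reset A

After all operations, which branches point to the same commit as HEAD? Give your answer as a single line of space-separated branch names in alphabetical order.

After op 1 (commit): HEAD=main@B [main=B]
After op 2 (branch): HEAD=main@B [exp=B main=B]
After op 3 (commit): HEAD=main@C [exp=B main=C]
After op 4 (checkout): HEAD=exp@B [exp=B main=C]
After op 5 (reset): HEAD=exp@C [exp=C main=C]
After op 6 (reset): HEAD=exp@A [exp=A main=C]

Answer: exp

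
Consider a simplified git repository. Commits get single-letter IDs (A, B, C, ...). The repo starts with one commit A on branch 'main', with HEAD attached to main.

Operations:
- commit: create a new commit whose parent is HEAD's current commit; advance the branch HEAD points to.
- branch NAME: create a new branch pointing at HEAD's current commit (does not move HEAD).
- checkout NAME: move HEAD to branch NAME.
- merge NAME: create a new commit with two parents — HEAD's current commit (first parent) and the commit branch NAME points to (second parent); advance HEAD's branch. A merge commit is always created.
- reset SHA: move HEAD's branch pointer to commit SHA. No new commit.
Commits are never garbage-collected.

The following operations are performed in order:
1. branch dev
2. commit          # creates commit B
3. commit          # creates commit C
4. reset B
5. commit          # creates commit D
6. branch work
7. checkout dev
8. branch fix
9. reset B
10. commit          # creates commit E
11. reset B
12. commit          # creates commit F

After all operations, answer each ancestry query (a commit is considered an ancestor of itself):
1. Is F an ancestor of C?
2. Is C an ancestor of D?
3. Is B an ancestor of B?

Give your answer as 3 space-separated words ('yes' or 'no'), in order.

Answer: no no yes

Derivation:
After op 1 (branch): HEAD=main@A [dev=A main=A]
After op 2 (commit): HEAD=main@B [dev=A main=B]
After op 3 (commit): HEAD=main@C [dev=A main=C]
After op 4 (reset): HEAD=main@B [dev=A main=B]
After op 5 (commit): HEAD=main@D [dev=A main=D]
After op 6 (branch): HEAD=main@D [dev=A main=D work=D]
After op 7 (checkout): HEAD=dev@A [dev=A main=D work=D]
After op 8 (branch): HEAD=dev@A [dev=A fix=A main=D work=D]
After op 9 (reset): HEAD=dev@B [dev=B fix=A main=D work=D]
After op 10 (commit): HEAD=dev@E [dev=E fix=A main=D work=D]
After op 11 (reset): HEAD=dev@B [dev=B fix=A main=D work=D]
After op 12 (commit): HEAD=dev@F [dev=F fix=A main=D work=D]
ancestors(C) = {A,B,C}; F in? no
ancestors(D) = {A,B,D}; C in? no
ancestors(B) = {A,B}; B in? yes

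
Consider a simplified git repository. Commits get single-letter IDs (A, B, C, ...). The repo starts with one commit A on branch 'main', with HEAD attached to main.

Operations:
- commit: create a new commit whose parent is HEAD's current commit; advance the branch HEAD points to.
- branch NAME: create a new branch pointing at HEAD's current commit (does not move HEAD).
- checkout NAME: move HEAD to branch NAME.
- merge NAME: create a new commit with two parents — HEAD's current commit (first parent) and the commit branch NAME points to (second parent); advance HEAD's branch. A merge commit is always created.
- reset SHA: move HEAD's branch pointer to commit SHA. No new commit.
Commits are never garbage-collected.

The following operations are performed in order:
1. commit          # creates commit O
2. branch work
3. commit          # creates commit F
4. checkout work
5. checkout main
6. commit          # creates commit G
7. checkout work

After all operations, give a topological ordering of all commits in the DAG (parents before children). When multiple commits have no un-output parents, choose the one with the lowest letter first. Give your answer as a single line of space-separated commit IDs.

After op 1 (commit): HEAD=main@O [main=O]
After op 2 (branch): HEAD=main@O [main=O work=O]
After op 3 (commit): HEAD=main@F [main=F work=O]
After op 4 (checkout): HEAD=work@O [main=F work=O]
After op 5 (checkout): HEAD=main@F [main=F work=O]
After op 6 (commit): HEAD=main@G [main=G work=O]
After op 7 (checkout): HEAD=work@O [main=G work=O]
commit A: parents=[]
commit F: parents=['O']
commit G: parents=['F']
commit O: parents=['A']

Answer: A O F G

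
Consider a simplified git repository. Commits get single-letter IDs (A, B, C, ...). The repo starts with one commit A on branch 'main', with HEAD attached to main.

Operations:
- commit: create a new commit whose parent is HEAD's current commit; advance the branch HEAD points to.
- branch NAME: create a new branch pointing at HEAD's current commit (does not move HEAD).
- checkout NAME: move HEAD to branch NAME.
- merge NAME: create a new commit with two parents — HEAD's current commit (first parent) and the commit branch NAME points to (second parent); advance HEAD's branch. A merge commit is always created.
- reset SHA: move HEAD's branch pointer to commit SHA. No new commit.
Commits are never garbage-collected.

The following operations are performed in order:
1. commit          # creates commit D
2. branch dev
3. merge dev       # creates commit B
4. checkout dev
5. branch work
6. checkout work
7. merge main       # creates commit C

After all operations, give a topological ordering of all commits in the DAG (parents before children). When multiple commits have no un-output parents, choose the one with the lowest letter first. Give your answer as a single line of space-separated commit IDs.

After op 1 (commit): HEAD=main@D [main=D]
After op 2 (branch): HEAD=main@D [dev=D main=D]
After op 3 (merge): HEAD=main@B [dev=D main=B]
After op 4 (checkout): HEAD=dev@D [dev=D main=B]
After op 5 (branch): HEAD=dev@D [dev=D main=B work=D]
After op 6 (checkout): HEAD=work@D [dev=D main=B work=D]
After op 7 (merge): HEAD=work@C [dev=D main=B work=C]
commit A: parents=[]
commit B: parents=['D', 'D']
commit C: parents=['D', 'B']
commit D: parents=['A']

Answer: A D B C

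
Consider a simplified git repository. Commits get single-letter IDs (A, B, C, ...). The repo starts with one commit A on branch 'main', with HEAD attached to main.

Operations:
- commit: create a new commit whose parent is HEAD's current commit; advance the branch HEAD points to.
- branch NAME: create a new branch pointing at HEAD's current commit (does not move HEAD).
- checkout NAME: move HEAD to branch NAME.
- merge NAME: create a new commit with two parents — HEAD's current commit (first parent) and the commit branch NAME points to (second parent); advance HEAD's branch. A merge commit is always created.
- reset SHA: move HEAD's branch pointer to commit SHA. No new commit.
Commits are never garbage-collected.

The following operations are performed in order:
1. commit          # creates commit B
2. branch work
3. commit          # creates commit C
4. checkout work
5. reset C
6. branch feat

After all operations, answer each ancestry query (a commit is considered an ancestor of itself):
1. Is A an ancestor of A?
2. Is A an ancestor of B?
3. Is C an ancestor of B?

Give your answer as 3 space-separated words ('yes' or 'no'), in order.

Answer: yes yes no

Derivation:
After op 1 (commit): HEAD=main@B [main=B]
After op 2 (branch): HEAD=main@B [main=B work=B]
After op 3 (commit): HEAD=main@C [main=C work=B]
After op 4 (checkout): HEAD=work@B [main=C work=B]
After op 5 (reset): HEAD=work@C [main=C work=C]
After op 6 (branch): HEAD=work@C [feat=C main=C work=C]
ancestors(A) = {A}; A in? yes
ancestors(B) = {A,B}; A in? yes
ancestors(B) = {A,B}; C in? no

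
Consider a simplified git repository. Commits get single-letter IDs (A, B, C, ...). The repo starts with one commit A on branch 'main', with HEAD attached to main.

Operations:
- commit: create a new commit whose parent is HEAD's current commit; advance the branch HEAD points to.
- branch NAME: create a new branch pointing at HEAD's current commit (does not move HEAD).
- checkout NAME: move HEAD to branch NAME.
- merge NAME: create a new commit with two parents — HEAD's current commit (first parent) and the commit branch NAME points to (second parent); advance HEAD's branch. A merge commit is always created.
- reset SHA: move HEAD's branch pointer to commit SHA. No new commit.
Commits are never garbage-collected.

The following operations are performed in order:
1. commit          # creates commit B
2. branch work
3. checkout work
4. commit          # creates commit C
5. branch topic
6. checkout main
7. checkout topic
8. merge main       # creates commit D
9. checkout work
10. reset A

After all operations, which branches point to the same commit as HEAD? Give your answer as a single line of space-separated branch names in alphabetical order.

After op 1 (commit): HEAD=main@B [main=B]
After op 2 (branch): HEAD=main@B [main=B work=B]
After op 3 (checkout): HEAD=work@B [main=B work=B]
After op 4 (commit): HEAD=work@C [main=B work=C]
After op 5 (branch): HEAD=work@C [main=B topic=C work=C]
After op 6 (checkout): HEAD=main@B [main=B topic=C work=C]
After op 7 (checkout): HEAD=topic@C [main=B topic=C work=C]
After op 8 (merge): HEAD=topic@D [main=B topic=D work=C]
After op 9 (checkout): HEAD=work@C [main=B topic=D work=C]
After op 10 (reset): HEAD=work@A [main=B topic=D work=A]

Answer: work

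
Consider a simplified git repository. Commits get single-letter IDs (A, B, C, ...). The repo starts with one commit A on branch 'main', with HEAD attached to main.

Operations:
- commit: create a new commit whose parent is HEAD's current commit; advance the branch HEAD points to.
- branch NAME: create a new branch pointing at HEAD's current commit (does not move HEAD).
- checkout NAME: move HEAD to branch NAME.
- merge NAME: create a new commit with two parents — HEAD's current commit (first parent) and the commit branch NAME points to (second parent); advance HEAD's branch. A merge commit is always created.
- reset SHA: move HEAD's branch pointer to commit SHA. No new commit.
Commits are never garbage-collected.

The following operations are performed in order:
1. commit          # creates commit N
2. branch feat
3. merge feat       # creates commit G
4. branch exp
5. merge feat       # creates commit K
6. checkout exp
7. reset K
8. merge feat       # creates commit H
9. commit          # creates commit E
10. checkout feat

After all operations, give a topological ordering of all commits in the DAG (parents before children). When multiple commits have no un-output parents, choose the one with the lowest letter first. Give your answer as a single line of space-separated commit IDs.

After op 1 (commit): HEAD=main@N [main=N]
After op 2 (branch): HEAD=main@N [feat=N main=N]
After op 3 (merge): HEAD=main@G [feat=N main=G]
After op 4 (branch): HEAD=main@G [exp=G feat=N main=G]
After op 5 (merge): HEAD=main@K [exp=G feat=N main=K]
After op 6 (checkout): HEAD=exp@G [exp=G feat=N main=K]
After op 7 (reset): HEAD=exp@K [exp=K feat=N main=K]
After op 8 (merge): HEAD=exp@H [exp=H feat=N main=K]
After op 9 (commit): HEAD=exp@E [exp=E feat=N main=K]
After op 10 (checkout): HEAD=feat@N [exp=E feat=N main=K]
commit A: parents=[]
commit E: parents=['H']
commit G: parents=['N', 'N']
commit H: parents=['K', 'N']
commit K: parents=['G', 'N']
commit N: parents=['A']

Answer: A N G K H E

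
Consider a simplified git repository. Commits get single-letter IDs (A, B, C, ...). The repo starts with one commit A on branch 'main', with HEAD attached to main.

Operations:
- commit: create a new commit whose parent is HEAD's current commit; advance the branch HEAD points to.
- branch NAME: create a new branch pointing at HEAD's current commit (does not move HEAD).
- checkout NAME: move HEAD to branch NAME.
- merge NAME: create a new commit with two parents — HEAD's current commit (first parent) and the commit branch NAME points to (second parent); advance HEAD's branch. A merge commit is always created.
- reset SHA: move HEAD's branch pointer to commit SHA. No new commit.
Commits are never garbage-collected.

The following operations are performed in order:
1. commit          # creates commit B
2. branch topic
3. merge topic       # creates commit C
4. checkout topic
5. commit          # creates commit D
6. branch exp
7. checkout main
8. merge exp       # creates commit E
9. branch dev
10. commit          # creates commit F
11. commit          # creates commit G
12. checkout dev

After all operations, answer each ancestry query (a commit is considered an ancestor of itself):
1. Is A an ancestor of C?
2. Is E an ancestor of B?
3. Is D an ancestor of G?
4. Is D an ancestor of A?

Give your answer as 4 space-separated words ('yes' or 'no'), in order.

Answer: yes no yes no

Derivation:
After op 1 (commit): HEAD=main@B [main=B]
After op 2 (branch): HEAD=main@B [main=B topic=B]
After op 3 (merge): HEAD=main@C [main=C topic=B]
After op 4 (checkout): HEAD=topic@B [main=C topic=B]
After op 5 (commit): HEAD=topic@D [main=C topic=D]
After op 6 (branch): HEAD=topic@D [exp=D main=C topic=D]
After op 7 (checkout): HEAD=main@C [exp=D main=C topic=D]
After op 8 (merge): HEAD=main@E [exp=D main=E topic=D]
After op 9 (branch): HEAD=main@E [dev=E exp=D main=E topic=D]
After op 10 (commit): HEAD=main@F [dev=E exp=D main=F topic=D]
After op 11 (commit): HEAD=main@G [dev=E exp=D main=G topic=D]
After op 12 (checkout): HEAD=dev@E [dev=E exp=D main=G topic=D]
ancestors(C) = {A,B,C}; A in? yes
ancestors(B) = {A,B}; E in? no
ancestors(G) = {A,B,C,D,E,F,G}; D in? yes
ancestors(A) = {A}; D in? no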